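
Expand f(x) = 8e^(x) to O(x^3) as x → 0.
8 + 8*x + 4*x**2 + O(x**3)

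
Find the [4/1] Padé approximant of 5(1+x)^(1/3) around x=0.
(5*x**4/243 - 8*x**3/81 + 2*x**2/3 + 16*x/3 + 5)/(11*x/15 + 1)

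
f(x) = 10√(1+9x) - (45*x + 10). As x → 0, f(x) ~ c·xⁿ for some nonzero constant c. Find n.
2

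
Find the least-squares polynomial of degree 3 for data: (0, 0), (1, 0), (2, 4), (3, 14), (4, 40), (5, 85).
-2/21 + (155/126)x + (-143/84)x² + (35/36)x³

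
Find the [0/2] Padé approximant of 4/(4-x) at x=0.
1/(1 - x/4)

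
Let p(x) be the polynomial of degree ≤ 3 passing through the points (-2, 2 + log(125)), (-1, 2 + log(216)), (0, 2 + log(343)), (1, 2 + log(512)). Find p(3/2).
2 + log(226492416*2**(5/8)*3**(15/16)*5**(1/16)*7**(7/16)/4117715)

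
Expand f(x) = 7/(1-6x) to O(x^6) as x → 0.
7 + 42*x + 252*x**2 + 1512*x**3 + 9072*x**4 + 54432*x**5 + O(x**6)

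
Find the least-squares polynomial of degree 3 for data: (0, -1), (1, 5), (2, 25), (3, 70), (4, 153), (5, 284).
-62/63 + (547/189)x + (289/252)x² + (209/108)x³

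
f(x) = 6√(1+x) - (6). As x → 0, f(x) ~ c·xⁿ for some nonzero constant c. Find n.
1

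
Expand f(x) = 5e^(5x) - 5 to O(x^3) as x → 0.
25*x + 125*x**2/2 + O(x**3)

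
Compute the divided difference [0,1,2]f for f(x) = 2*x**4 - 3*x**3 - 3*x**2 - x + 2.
2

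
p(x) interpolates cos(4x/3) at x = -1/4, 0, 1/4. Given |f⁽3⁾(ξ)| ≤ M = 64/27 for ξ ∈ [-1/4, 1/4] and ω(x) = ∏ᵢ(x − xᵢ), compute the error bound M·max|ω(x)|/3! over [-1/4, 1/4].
sqrt(3)/729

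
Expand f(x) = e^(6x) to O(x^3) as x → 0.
1 + 6*x + 18*x**2 + O(x**3)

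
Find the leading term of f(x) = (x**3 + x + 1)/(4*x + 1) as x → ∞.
x**2/4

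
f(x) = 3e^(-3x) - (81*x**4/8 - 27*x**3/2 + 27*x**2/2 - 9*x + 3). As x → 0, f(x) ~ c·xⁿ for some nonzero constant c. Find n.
5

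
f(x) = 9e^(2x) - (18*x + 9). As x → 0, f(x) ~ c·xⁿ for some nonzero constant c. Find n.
2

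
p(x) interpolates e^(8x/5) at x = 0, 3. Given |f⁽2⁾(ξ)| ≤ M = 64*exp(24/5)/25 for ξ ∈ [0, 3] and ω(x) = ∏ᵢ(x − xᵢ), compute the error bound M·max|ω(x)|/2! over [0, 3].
72*exp(24/5)/25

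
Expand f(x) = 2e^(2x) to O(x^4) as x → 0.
2 + 4*x + 4*x**2 + 8*x**3/3 + O(x**4)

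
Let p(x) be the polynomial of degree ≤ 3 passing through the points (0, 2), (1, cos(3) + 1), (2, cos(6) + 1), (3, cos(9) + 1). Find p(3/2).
9*cos(3)/16 - cos(9)/16 + 9*cos(6)/16 + 15/16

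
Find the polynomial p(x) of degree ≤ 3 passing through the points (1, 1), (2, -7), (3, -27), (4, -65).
-x**3 - x + 3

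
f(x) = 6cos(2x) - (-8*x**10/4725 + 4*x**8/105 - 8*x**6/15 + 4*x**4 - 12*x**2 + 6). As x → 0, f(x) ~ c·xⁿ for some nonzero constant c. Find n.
12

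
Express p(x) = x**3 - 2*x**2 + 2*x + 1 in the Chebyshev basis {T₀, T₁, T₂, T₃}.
(11/4)T₁ - T₂ + (1/4)T₃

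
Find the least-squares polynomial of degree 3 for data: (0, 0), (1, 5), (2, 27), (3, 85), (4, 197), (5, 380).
1/14 + (53/28)x + (-5/28)x² + (3)x³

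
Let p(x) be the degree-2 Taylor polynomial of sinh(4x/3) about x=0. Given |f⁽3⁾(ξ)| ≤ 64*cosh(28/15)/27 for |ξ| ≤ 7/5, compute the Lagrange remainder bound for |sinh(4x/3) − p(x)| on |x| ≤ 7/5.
10976*cosh(28/15)/10125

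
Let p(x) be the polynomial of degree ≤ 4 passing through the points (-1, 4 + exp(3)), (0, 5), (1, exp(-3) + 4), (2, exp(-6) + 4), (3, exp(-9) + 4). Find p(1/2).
(-20*exp(3) + 3 + 90*exp(6) + (572 - 5*exp(3))*exp(9))*exp(-9)/128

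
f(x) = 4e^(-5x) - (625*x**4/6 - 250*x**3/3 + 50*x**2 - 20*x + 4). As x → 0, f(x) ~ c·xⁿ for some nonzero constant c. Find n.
5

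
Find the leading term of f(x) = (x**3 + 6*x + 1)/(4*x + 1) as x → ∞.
x**2/4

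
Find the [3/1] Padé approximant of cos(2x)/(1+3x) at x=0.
(2*x**3/9 - 44*x**2/21 + 2*x/63 + 1)/(191*x/63 + 1)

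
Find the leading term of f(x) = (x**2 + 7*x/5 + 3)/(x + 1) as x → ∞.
x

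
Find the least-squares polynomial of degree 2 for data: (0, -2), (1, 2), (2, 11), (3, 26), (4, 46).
-69/35 + (8/7)x + (19/7)x²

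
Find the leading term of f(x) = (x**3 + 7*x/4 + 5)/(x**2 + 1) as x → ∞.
x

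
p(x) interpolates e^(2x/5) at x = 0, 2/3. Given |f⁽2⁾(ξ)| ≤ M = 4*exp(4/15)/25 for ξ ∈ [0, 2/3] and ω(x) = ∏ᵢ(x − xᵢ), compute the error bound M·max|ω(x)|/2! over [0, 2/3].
2*exp(4/15)/225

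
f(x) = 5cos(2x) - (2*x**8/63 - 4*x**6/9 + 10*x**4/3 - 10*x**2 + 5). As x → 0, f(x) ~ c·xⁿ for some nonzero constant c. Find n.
10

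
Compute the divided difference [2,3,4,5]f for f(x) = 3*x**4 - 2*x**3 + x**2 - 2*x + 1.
40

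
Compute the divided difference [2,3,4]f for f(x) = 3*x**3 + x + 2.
27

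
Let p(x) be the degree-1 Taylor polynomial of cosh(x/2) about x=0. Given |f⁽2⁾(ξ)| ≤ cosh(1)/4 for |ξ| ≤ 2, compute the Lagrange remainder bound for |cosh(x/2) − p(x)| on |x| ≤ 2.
cosh(1)/2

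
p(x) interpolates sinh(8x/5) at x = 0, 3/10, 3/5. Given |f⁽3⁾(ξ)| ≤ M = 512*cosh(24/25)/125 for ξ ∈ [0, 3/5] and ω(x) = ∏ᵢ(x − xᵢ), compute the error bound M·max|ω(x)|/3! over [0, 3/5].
64*sqrt(3)*cosh(24/25)/15625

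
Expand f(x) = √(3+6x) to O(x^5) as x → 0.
sqrt(3) + sqrt(3)*x - sqrt(3)*x**2/2 + sqrt(3)*x**3/2 - 5*sqrt(3)*x**4/8 + O(x**5)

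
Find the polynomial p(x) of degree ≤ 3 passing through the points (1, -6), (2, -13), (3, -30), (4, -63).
-x**3 + x**2 - 3*x - 3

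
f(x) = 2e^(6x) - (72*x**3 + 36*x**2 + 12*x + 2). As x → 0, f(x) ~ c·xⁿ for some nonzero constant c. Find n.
4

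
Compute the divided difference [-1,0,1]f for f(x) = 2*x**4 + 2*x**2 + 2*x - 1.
4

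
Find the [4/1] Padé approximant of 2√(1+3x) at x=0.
(243*x**4/320 - 27*x**3/20 + 81*x**2/20 + 36*x/5 + 2)/(21*x/10 + 1)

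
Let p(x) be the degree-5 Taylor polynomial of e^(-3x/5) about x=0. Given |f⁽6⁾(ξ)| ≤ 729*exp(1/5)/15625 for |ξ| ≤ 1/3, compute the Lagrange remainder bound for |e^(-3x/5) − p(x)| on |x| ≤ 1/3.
exp(1/5)/11250000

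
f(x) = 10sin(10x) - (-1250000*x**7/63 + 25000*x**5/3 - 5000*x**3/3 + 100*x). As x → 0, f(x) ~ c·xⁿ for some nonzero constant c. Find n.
9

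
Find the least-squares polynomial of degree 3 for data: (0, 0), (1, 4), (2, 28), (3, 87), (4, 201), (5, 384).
-1/126 + (7/108)x + (155/126)x² + (305/108)x³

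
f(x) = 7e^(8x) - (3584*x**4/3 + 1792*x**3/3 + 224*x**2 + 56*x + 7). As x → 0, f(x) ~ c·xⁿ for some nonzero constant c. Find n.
5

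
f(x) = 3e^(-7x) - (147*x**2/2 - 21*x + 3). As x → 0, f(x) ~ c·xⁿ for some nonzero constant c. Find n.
3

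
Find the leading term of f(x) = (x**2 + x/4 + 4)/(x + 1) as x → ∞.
x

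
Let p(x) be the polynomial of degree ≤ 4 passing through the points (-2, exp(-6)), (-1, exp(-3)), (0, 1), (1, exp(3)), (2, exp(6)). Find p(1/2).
(5*(-exp(6) + 18 + 12*exp(3))*exp(6) - 20*exp(3) + 3)*exp(-6)/128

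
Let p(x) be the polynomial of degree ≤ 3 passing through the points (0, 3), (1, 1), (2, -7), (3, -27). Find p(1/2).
19/8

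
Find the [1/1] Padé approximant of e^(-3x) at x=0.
(1 - 3*x/2)/(3*x/2 + 1)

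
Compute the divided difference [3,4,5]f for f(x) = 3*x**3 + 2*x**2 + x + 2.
38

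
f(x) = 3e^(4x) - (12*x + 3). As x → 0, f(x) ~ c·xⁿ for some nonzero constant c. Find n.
2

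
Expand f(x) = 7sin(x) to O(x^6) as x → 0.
7*x - 7*x**3/6 + 7*x**5/120 + O(x**6)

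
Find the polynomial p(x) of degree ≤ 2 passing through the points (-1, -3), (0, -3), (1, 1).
2*x**2 + 2*x - 3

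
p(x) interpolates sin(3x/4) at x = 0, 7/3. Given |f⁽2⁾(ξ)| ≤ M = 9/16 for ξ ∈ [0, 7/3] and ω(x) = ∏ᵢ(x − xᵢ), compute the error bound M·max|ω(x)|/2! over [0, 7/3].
49/128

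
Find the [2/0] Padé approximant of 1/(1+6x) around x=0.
36*x**2 - 6*x + 1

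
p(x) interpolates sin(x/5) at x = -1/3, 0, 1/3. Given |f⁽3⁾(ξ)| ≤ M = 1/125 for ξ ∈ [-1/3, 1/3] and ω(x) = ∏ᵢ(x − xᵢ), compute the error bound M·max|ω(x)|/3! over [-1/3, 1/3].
sqrt(3)/91125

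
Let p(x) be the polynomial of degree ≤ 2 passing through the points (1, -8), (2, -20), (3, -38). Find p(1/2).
-17/4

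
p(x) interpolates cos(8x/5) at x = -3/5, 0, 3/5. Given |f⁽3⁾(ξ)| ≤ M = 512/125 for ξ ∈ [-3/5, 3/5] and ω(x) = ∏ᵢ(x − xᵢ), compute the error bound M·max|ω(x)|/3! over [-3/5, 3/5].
512*sqrt(3)/15625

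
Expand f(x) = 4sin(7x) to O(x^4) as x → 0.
28*x - 686*x**3/3 + O(x**4)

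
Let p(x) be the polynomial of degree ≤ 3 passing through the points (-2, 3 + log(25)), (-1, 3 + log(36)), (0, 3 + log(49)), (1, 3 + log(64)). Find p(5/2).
3 + log(3101843146481947279097856*2**(1/4)*3**(7/8)*5**(5/8)*7**(3/8)/598691348064270045003125)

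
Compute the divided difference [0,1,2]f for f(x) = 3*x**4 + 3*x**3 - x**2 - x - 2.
29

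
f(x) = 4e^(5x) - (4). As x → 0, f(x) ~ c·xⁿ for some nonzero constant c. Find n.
1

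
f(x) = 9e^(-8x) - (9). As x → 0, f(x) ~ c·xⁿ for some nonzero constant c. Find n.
1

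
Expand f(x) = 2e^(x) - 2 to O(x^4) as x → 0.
2*x + x**2 + x**3/3 + O(x**4)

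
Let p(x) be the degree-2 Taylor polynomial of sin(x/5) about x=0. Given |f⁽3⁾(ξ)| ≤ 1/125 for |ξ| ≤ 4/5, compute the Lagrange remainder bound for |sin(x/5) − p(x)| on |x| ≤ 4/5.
32/46875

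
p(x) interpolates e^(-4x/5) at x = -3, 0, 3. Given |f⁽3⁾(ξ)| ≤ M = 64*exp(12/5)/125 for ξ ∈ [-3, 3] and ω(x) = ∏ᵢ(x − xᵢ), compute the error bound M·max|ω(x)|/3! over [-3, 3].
64*sqrt(3)*exp(12/5)/125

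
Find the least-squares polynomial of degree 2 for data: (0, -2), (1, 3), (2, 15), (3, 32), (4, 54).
-78/35 + (207/70)x + (39/14)x²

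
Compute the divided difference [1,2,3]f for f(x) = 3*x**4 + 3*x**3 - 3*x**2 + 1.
90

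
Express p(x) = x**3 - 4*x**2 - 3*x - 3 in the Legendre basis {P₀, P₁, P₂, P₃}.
(-13/3)P₀ + (-12/5)P₁ + (-8/3)P₂ + (2/5)P₃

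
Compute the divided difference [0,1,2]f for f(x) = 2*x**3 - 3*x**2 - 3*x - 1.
3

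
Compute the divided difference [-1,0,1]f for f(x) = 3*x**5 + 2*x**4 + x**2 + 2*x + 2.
3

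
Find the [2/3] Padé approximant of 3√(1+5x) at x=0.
(525*x**2/16 + 21*x + 3)/(-25*x**3/32 + 45*x**2/16 + 9*x/2 + 1)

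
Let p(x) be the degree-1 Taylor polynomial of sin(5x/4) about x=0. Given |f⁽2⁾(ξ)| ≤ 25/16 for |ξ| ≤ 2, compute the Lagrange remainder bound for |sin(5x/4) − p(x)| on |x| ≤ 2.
25/8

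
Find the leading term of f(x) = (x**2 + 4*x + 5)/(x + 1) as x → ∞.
x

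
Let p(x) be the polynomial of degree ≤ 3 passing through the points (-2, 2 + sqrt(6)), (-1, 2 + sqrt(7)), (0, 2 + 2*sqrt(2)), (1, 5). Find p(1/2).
-5*sqrt(7)/16 + sqrt(6)/16 + 15*sqrt(2)/8 + 47/16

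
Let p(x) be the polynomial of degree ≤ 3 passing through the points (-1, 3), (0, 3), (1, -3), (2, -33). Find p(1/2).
15/8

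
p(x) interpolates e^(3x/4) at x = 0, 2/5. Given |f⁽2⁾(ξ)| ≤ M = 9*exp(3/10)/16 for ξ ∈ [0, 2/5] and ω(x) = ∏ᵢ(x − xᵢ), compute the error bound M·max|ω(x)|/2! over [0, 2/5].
9*exp(3/10)/800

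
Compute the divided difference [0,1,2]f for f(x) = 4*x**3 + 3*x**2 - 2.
15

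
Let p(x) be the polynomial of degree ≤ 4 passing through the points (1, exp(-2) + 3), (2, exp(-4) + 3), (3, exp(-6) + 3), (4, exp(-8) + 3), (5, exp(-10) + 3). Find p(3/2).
(-70*exp(4) - 5 + 28*exp(2) + 140*exp(6) + 35*exp(8) + 384*exp(10))*exp(-10)/128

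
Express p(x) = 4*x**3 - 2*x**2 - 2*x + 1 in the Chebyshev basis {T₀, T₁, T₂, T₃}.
T₁ - T₂ + T₃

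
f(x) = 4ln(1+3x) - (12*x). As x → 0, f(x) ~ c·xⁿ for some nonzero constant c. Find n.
2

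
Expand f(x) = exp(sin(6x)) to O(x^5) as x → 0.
1 + 6*x + 18*x**2 - 162*x**4 + O(x**5)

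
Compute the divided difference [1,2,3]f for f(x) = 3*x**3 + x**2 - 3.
19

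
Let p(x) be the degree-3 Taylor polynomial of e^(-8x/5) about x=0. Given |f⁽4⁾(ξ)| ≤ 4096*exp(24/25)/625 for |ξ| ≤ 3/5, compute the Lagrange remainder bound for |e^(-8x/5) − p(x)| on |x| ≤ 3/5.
13824*exp(24/25)/390625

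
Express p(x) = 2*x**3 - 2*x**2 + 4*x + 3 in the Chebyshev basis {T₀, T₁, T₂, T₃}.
(2)T₀ + (11/2)T₁ - T₂ + (1/2)T₃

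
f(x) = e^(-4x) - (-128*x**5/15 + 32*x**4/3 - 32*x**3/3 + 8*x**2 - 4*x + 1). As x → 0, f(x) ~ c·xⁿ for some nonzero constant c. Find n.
6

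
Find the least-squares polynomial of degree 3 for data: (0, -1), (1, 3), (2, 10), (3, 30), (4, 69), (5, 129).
-5/7 + (29/14)x + (-3/14)x² + x³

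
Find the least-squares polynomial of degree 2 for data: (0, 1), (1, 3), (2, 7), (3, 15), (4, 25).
37/35 + (2/7)x + (10/7)x²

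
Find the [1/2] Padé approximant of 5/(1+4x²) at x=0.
5/(4*x**2 + 1)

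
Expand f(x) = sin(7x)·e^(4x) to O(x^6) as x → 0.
7*x + 28*x**2 - 7*x**3/6 - 154*x**4 - 29113*x**5/120 + O(x**6)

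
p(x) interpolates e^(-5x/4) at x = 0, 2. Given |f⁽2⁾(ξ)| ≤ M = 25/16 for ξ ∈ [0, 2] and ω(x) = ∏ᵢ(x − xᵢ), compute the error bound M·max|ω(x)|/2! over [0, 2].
25/32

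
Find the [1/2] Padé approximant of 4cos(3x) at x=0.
4/(9*x**2/2 + 1)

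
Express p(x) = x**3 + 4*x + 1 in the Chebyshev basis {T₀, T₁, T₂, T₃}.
T₀ + (19/4)T₁ + (1/4)T₃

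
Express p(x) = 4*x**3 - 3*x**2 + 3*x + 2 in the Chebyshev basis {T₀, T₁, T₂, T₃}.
(1/2)T₀ + (6)T₁ + (-3/2)T₂ + T₃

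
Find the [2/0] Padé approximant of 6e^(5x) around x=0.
75*x**2 + 30*x + 6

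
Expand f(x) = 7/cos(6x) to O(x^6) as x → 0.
7 + 126*x**2 + 1890*x**4 + O(x**6)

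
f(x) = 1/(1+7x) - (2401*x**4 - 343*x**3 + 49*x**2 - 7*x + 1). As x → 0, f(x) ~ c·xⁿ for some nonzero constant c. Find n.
5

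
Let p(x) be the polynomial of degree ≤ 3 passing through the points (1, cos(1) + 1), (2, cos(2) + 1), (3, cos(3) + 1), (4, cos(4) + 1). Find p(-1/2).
135*cos(3)/16 + 1 - 35*cos(4)/16 + 105*cos(1)/16 - 189*cos(2)/16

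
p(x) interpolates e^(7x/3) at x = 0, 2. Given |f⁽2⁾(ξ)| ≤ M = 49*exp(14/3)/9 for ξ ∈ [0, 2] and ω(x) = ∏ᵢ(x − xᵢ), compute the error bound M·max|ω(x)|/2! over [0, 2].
49*exp(14/3)/18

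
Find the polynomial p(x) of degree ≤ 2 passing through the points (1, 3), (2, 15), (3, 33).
3*x**2 + 3*x - 3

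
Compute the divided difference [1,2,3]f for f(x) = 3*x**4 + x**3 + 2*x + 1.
81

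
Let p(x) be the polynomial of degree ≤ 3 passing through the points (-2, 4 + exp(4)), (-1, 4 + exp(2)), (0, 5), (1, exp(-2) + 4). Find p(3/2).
((-5*exp(4) + 29 + 21*exp(2))*exp(2) + 35)*exp(-2)/16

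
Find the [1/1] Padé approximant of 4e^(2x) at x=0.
(4*x + 4)/(1 - x)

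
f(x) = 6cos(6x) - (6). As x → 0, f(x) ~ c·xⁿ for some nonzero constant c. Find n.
2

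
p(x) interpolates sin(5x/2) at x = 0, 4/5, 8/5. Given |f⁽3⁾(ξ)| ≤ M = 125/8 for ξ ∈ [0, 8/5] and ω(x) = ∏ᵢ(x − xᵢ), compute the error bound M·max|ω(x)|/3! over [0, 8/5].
8*sqrt(3)/27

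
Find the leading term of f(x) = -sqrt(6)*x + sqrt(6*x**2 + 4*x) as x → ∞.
sqrt(6)/3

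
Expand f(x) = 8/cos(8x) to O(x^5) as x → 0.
8 + 256*x**2 + 20480*x**4/3 + O(x**5)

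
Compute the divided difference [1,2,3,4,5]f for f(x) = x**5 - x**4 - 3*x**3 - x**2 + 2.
14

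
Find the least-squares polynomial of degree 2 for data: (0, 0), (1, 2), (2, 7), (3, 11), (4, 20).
2/35 + (83/70)x + (13/14)x²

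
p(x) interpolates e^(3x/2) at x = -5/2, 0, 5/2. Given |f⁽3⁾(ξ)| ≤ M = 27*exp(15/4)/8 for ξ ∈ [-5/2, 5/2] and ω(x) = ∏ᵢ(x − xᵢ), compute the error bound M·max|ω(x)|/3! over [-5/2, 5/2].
125*sqrt(3)*exp(15/4)/64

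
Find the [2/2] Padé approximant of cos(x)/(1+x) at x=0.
(-7*x**2/12 + x/6 + 1)/(x**2/12 + 7*x/6 + 1)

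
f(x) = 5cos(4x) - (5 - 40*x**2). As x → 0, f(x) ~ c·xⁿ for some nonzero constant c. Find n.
4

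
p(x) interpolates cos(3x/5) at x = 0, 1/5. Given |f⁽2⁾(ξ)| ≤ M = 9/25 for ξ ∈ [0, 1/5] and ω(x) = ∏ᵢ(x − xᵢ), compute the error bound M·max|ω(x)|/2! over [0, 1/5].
9/5000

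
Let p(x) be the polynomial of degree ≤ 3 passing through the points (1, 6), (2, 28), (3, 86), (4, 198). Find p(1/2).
23/8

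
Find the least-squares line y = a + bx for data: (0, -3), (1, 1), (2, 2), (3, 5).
a = -5/2, b = 5/2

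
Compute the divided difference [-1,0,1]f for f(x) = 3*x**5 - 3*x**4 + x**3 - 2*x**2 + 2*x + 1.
-5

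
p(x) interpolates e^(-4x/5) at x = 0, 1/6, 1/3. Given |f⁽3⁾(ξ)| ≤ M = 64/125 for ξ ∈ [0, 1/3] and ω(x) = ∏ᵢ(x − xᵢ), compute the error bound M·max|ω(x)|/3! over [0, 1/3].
8*sqrt(3)/91125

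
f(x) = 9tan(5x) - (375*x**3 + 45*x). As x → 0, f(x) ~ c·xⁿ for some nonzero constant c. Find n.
5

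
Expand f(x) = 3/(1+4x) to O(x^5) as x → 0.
3 - 12*x + 48*x**2 - 192*x**3 + 768*x**4 + O(x**5)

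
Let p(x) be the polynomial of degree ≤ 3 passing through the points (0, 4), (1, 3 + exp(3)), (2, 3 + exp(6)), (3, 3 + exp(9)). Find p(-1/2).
-5*exp(9)/16 - 35*exp(3)/16 + 83/16 + 21*exp(6)/16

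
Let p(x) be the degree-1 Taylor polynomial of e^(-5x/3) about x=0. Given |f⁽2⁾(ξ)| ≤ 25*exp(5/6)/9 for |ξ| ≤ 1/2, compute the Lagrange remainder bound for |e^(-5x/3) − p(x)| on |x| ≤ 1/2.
25*exp(5/6)/72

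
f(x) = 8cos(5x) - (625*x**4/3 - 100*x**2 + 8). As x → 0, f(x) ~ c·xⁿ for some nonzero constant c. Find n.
6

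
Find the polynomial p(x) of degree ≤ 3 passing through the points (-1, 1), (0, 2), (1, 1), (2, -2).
2 - x**2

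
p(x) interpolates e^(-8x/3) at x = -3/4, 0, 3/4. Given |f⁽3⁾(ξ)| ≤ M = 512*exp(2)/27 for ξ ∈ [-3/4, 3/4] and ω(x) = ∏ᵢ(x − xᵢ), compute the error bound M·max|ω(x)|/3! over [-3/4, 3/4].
8*sqrt(3)*exp(2)/27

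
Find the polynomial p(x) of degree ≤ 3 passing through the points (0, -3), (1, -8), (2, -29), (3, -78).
-2*x**3 - 2*x**2 - x - 3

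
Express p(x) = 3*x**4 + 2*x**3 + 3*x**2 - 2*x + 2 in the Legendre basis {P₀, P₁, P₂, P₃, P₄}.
(18/5)P₀ + (-4/5)P₁ + (26/7)P₂ + (4/5)P₃ + (24/35)P₄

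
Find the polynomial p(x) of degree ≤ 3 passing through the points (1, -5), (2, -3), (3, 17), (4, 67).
2*x**3 - 3*x**2 - 3*x - 1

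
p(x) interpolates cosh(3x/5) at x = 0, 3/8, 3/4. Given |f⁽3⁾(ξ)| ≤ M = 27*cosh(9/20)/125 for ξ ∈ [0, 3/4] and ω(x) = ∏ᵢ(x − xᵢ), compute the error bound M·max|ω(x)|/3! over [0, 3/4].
27*sqrt(3)*cosh(9/20)/64000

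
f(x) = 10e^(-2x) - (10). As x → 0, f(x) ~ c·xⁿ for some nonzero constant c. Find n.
1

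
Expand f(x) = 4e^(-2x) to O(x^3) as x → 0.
4 - 8*x + 8*x**2 + O(x**3)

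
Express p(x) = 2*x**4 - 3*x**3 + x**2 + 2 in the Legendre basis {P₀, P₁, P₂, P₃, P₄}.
(41/15)P₀ + (-9/5)P₁ + (38/21)P₂ + (-6/5)P₃ + (16/35)P₄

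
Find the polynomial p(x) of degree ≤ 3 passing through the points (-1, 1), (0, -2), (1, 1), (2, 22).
2*x**3 + 3*x**2 - 2*x - 2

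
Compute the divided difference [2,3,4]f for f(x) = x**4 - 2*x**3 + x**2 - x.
38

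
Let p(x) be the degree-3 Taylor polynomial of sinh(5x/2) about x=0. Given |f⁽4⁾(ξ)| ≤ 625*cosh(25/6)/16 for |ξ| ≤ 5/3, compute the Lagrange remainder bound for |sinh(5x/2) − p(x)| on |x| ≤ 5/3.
390625*cosh(25/6)/31104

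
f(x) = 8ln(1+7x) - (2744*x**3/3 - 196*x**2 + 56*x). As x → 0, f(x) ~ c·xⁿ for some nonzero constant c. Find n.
4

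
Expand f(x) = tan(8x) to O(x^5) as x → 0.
8*x + 512*x**3/3 + O(x**5)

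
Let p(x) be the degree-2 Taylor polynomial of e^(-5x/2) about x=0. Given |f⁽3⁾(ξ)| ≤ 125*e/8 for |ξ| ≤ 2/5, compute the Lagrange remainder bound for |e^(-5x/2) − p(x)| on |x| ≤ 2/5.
e/6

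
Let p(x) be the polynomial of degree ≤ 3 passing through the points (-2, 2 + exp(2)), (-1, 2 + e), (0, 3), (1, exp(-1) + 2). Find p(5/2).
(e*(-35*exp(2) - 157 + 135*e) + 105)*exp(-1)/16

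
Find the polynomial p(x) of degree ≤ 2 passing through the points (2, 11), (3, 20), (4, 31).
x**2 + 4*x - 1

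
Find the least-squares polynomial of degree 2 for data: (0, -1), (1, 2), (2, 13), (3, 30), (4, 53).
-43/35 + (16/35)x + (23/7)x²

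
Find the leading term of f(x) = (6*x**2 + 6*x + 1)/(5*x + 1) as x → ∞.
6*x/5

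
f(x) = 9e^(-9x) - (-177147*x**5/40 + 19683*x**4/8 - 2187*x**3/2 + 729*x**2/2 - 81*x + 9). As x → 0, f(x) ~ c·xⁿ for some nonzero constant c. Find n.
6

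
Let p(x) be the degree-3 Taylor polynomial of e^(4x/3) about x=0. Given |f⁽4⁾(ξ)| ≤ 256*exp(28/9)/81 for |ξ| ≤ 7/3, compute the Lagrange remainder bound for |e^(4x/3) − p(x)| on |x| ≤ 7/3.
76832*exp(28/9)/19683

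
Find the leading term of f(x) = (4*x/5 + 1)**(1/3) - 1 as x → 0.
4*x/15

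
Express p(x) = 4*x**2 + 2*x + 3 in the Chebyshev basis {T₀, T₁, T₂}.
(5)T₀ + (2)T₁ + (2)T₂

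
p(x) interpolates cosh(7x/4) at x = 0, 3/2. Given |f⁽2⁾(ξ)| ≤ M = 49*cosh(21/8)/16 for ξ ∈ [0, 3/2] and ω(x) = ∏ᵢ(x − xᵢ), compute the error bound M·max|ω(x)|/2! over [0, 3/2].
441*cosh(21/8)/512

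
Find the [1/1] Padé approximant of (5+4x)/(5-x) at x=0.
(4*x/5 + 1)/(1 - x/5)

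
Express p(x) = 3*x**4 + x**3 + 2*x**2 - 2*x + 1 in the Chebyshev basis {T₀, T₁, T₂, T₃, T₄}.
(25/8)T₀ + (-5/4)T₁ + (5/2)T₂ + (1/4)T₃ + (3/8)T₄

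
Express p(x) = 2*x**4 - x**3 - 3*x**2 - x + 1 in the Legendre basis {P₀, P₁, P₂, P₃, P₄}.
(2/5)P₀ + (-8/5)P₁ + (-6/7)P₂ + (-2/5)P₃ + (16/35)P₄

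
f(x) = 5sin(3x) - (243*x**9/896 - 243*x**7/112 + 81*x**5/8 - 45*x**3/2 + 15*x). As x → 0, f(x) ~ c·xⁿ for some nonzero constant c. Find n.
11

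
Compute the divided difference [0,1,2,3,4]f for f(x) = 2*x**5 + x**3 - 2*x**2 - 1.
20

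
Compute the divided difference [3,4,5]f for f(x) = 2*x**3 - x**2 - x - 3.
23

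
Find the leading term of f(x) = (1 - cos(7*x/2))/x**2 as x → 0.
49/8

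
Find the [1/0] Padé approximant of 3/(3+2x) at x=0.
1 - 2*x/3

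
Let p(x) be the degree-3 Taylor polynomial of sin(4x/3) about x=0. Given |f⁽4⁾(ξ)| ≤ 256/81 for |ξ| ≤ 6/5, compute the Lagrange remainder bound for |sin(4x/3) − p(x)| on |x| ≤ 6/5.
512/1875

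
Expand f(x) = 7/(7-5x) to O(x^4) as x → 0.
1 + 5*x/7 + 25*x**2/49 + 125*x**3/343 + O(x**4)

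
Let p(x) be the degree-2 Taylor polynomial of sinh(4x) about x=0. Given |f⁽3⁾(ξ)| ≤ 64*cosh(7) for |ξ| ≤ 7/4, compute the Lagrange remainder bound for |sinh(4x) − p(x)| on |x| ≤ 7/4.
343*cosh(7)/6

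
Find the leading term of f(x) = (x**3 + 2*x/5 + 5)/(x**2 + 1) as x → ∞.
x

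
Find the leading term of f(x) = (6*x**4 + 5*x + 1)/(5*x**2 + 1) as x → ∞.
6*x**2/5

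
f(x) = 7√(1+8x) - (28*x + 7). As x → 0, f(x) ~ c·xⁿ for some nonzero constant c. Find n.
2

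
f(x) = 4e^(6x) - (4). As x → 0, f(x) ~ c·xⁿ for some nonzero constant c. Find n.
1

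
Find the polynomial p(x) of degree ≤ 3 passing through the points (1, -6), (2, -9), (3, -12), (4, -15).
-3*x - 3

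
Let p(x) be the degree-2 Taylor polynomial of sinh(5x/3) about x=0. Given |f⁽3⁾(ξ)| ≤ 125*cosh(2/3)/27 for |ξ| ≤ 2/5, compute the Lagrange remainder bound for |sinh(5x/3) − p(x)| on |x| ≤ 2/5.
4*cosh(2/3)/81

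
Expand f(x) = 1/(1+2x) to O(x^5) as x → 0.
1 - 2*x + 4*x**2 - 8*x**3 + 16*x**4 + O(x**5)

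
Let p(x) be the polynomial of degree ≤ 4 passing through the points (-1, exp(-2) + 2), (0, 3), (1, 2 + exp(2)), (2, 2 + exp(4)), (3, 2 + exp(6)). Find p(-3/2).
(315 + (-180*exp(4) - 164 + 378*exp(2) + 35*exp(6))*exp(2))*exp(-2)/128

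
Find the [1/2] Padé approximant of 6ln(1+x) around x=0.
6*x/(-x**2/12 + x/2 + 1)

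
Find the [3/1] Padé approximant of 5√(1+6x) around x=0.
(-135*x**3/8 + 135*x**2/4 + 135*x/4 + 5)/(15*x/4 + 1)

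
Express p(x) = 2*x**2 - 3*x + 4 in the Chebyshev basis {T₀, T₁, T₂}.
(5)T₀ + (-3)T₁ + T₂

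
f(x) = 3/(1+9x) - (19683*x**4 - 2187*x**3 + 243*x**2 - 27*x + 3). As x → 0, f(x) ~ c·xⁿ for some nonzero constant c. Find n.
5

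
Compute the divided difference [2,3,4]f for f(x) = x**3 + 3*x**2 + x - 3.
12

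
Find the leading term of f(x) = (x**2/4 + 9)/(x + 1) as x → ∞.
x/4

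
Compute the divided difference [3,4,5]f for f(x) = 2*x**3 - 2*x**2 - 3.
22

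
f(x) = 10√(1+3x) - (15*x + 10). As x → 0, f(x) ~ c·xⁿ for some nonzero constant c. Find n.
2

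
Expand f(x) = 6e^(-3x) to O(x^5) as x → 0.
6 - 18*x + 27*x**2 - 27*x**3 + 81*x**4/4 + O(x**5)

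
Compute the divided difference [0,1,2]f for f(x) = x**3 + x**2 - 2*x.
4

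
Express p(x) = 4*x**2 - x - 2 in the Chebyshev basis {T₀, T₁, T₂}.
-T₁ + (2)T₂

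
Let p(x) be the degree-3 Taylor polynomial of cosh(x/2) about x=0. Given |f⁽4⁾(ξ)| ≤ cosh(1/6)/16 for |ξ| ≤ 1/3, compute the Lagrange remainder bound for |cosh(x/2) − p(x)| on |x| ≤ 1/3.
cosh(1/6)/31104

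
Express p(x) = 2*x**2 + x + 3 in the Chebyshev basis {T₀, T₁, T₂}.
(4)T₀ + T₁ + T₂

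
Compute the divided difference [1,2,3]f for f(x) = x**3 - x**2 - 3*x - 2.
5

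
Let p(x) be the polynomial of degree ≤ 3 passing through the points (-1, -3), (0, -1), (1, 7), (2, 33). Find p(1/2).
3/2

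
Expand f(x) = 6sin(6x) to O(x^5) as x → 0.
36*x - 216*x**3 + O(x**5)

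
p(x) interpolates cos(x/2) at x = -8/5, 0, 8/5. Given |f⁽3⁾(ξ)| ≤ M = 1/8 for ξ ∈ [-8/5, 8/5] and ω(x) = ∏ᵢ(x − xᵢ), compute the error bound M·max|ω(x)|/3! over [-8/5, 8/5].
64*sqrt(3)/3375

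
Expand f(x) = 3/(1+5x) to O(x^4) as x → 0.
3 - 15*x + 75*x**2 - 375*x**3 + O(x**4)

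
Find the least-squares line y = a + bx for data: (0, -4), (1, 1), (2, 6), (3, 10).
a = -19/5, b = 47/10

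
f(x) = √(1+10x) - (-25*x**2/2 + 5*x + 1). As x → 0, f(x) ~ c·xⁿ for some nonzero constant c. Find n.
3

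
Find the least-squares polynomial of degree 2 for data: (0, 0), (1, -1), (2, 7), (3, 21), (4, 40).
-3/7 + (-103/35)x + (23/7)x²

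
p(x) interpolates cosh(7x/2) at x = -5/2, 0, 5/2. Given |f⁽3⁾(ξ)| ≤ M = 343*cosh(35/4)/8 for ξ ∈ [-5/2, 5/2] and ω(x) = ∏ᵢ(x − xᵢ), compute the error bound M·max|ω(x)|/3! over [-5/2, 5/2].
42875*sqrt(3)*cosh(35/4)/1728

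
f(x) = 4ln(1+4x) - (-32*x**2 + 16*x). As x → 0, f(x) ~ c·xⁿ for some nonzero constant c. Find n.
3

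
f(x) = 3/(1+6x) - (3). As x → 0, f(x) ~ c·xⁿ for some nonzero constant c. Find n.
1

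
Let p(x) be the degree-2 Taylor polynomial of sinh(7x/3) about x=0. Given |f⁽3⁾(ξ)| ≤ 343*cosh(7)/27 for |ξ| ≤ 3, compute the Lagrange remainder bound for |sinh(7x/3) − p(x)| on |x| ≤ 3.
343*cosh(7)/6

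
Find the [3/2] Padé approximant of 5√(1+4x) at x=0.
(10*x**3 + 45*x**2 + 30*x + 5)/(3*x**2 + 4*x + 1)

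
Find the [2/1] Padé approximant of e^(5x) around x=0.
(25*x**2/6 + 10*x/3 + 1)/(1 - 5*x/3)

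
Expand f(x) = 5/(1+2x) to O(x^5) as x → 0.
5 - 10*x + 20*x**2 - 40*x**3 + 80*x**4 + O(x**5)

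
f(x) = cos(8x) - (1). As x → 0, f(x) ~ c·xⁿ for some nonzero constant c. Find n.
2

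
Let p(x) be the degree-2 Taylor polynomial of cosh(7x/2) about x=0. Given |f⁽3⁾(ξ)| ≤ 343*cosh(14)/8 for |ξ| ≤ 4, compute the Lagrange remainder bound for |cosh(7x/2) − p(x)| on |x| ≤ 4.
1372*cosh(14)/3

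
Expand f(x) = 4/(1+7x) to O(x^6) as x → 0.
4 - 28*x + 196*x**2 - 1372*x**3 + 9604*x**4 - 67228*x**5 + O(x**6)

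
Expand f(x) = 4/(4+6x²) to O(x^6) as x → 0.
1 - 3*x**2/2 + 9*x**4/4 + O(x**6)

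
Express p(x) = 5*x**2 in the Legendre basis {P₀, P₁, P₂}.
(5/3)P₀ + (10/3)P₂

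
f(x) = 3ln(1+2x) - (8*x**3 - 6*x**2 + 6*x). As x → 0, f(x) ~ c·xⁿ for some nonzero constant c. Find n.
4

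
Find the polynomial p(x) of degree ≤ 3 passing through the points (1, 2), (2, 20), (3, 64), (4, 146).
2*x**3 + x**2 + x - 2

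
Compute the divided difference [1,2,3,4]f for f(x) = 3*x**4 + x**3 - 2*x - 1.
31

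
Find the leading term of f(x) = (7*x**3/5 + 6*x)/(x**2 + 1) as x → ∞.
7*x/5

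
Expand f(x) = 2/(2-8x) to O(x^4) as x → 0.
1 + 4*x + 16*x**2 + 64*x**3 + O(x**4)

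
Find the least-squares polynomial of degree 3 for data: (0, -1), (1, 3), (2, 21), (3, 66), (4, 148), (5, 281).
-127/126 + (625/756)x + (73/63)x² + (215/108)x³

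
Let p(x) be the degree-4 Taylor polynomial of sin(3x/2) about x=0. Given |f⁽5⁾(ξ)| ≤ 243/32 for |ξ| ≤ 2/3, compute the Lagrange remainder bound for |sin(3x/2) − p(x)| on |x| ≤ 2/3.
1/120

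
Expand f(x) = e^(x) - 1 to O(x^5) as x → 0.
x + x**2/2 + x**3/6 + x**4/24 + O(x**5)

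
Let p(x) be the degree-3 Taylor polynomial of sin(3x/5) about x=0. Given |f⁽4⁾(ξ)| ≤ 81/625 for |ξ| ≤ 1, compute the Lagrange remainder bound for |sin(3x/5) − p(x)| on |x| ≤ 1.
27/5000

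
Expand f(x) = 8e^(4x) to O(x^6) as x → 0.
8 + 32*x + 64*x**2 + 256*x**3/3 + 256*x**4/3 + 1024*x**5/15 + O(x**6)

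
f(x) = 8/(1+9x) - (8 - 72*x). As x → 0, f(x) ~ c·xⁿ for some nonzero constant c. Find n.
2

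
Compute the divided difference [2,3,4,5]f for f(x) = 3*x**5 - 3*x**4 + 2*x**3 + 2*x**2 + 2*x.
335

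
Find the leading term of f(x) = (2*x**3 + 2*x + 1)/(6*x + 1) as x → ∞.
x**2/3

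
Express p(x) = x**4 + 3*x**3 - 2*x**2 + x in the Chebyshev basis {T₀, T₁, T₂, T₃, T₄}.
(-5/8)T₀ + (13/4)T₁ + (-1/2)T₂ + (3/4)T₃ + (1/8)T₄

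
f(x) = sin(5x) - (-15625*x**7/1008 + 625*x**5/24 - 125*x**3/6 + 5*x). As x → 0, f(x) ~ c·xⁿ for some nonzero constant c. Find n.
9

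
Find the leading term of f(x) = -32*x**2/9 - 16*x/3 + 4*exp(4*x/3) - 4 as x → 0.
128*x**3/81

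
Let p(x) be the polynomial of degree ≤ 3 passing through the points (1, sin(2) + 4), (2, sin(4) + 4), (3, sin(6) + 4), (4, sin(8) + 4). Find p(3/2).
15*sin(4)/16 + sin(8)/16 - 5*sin(6)/16 + 5*sin(2)/16 + 4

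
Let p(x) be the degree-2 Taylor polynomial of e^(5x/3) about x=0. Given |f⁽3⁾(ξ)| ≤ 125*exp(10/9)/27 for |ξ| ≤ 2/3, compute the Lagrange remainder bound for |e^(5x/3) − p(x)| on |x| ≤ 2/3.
500*exp(10/9)/2187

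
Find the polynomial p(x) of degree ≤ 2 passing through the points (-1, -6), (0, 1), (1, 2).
-3*x**2 + 4*x + 1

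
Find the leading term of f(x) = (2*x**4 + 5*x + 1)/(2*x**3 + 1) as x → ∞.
x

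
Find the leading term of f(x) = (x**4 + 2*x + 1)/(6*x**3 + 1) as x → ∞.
x/6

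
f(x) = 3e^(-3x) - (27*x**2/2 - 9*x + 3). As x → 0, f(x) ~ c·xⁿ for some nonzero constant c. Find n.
3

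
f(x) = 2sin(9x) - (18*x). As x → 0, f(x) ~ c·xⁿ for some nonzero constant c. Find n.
3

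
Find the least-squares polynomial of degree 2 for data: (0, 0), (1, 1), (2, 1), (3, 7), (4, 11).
4/35 + (-22/35)x + (6/7)x²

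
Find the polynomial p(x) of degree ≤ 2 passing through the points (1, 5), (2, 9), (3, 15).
x**2 + x + 3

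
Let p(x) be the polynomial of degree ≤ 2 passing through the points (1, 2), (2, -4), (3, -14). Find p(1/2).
7/2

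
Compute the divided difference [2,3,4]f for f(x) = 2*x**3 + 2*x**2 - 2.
20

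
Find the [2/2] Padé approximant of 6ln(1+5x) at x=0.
15*x*(5*x + 2)/(25*x**2/6 + 5*x + 1)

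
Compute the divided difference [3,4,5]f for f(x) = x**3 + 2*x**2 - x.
14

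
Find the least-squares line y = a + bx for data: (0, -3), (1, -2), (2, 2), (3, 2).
a = -31/10, b = 19/10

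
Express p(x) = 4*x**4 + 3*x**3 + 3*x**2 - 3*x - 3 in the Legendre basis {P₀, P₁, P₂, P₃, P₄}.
(-6/5)P₀ + (-6/5)P₁ + (30/7)P₂ + (6/5)P₃ + (32/35)P₄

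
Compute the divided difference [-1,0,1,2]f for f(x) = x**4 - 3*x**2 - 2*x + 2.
2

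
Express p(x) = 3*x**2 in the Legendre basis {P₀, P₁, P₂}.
P₀ + (2)P₂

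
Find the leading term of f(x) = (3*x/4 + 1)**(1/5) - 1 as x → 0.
3*x/20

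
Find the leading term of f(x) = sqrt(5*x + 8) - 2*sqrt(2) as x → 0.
5*sqrt(2)*x/8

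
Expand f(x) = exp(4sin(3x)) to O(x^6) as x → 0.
1 + 12*x + 72*x**2 + 270*x**3 + 648*x**4 + 7857*x**5/10 + O(x**6)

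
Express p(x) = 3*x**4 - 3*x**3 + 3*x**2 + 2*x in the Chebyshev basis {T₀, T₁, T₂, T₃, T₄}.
(21/8)T₀ + (-1/4)T₁ + (3)T₂ + (-3/4)T₃ + (3/8)T₄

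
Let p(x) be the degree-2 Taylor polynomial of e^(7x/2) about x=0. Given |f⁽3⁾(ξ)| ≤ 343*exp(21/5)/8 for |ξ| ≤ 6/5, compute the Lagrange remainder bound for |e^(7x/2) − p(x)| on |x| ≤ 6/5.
3087*exp(21/5)/250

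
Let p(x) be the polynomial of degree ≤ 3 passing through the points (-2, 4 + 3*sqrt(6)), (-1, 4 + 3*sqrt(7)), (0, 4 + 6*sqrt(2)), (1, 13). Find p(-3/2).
-15*sqrt(2)/8 + 15*sqrt(6)/16 + 73/16 + 45*sqrt(7)/16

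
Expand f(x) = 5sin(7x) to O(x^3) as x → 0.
35*x + O(x**3)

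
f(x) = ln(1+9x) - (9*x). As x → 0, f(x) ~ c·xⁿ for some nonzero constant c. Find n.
2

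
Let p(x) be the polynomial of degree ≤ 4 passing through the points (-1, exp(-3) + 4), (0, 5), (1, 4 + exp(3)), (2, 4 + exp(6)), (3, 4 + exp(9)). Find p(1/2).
(-5 + (-20*exp(6) + 572 + 90*exp(3) + 3*exp(9))*exp(3))*exp(-3)/128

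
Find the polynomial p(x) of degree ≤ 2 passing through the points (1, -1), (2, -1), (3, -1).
-1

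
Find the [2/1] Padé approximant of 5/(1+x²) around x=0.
5 - 5*x**2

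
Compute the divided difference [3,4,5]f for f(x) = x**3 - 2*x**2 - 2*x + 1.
10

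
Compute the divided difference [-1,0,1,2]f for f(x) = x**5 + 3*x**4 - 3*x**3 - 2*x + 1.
8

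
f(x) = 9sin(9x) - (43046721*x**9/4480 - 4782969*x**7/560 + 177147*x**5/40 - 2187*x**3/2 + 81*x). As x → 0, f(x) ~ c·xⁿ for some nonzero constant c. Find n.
11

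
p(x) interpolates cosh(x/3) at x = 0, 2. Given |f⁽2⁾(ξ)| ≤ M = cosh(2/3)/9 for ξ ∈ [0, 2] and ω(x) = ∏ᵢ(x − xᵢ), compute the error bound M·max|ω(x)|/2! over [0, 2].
cosh(2/3)/18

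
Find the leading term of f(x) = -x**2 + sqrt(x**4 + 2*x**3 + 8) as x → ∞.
x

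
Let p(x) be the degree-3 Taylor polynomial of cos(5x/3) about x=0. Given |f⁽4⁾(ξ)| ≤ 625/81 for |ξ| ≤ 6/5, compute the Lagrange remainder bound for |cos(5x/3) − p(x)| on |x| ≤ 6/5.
2/3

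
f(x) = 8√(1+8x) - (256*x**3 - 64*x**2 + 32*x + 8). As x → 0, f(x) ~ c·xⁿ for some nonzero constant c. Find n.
4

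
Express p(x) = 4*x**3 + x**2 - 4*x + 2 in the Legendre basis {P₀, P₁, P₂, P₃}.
(7/3)P₀ + (-8/5)P₁ + (2/3)P₂ + (8/5)P₃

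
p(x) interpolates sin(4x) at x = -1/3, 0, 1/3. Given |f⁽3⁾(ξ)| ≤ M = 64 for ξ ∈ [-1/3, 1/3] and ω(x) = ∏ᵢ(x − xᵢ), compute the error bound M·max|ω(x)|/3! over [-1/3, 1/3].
64*sqrt(3)/729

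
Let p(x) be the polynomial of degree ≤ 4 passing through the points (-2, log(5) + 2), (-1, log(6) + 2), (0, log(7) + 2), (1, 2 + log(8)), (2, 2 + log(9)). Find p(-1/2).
log(3**(33/64)*5**(123/128)*7**(45/64)/5) + 2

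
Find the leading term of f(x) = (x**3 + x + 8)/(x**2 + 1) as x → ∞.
x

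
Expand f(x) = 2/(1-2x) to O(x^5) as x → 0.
2 + 4*x + 8*x**2 + 16*x**3 + 32*x**4 + O(x**5)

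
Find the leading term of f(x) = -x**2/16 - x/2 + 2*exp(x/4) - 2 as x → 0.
x**3/192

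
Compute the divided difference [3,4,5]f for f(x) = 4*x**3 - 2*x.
48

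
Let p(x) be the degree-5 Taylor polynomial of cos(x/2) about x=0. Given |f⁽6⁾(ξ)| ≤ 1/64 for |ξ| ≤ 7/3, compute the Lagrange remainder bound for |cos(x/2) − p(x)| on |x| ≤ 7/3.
117649/33592320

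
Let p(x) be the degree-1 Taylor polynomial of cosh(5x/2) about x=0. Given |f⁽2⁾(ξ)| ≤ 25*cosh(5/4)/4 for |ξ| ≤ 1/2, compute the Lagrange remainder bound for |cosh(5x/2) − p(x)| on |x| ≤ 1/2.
25*cosh(5/4)/32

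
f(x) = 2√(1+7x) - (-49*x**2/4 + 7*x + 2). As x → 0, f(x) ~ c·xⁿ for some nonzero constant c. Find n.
3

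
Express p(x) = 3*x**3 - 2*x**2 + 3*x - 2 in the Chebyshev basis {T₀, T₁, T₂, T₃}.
(-3)T₀ + (21/4)T₁ - T₂ + (3/4)T₃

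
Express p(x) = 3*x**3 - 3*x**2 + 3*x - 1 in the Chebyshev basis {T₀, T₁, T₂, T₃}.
(-5/2)T₀ + (21/4)T₁ + (-3/2)T₂ + (3/4)T₃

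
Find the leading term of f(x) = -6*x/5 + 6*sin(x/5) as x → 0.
-x**3/125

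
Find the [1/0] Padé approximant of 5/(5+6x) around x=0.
1 - 6*x/5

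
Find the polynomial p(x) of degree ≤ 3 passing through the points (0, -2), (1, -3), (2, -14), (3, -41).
-x**3 - 2*x**2 + 2*x - 2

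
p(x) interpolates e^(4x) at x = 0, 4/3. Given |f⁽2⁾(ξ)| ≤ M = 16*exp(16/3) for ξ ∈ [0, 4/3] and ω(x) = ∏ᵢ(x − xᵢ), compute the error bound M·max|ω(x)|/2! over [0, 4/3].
32*exp(16/3)/9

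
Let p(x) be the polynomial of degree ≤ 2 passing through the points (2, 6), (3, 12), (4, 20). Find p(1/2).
3/4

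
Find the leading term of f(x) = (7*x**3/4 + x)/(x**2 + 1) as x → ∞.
7*x/4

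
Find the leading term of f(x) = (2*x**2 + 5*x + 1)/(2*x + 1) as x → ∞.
x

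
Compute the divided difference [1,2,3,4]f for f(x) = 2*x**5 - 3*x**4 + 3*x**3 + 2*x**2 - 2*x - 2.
103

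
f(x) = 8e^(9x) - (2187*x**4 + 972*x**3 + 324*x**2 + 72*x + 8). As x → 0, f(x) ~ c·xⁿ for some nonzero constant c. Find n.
5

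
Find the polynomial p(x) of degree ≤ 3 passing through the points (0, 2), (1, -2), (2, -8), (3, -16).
-x**2 - 3*x + 2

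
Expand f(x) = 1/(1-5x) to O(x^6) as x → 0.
1 + 5*x + 25*x**2 + 125*x**3 + 625*x**4 + 3125*x**5 + O(x**6)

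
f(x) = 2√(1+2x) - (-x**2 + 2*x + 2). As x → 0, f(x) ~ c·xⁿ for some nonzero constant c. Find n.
3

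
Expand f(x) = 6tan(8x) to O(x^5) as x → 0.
48*x + 1024*x**3 + O(x**5)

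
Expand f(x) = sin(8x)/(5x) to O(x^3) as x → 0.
8/5 - 256*x**2/15 + O(x**3)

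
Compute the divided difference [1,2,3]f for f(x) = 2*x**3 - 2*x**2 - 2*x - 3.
10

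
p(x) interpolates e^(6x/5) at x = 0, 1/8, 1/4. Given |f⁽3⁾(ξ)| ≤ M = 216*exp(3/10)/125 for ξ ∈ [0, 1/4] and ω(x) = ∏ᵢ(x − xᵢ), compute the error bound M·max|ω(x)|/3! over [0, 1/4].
sqrt(3)*exp(3/10)/8000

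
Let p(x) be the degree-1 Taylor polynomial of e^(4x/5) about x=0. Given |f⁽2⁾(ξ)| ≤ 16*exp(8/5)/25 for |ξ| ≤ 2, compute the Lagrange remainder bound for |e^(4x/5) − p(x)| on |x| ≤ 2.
32*exp(8/5)/25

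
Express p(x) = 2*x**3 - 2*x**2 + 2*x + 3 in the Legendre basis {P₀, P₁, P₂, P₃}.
(7/3)P₀ + (16/5)P₁ + (-4/3)P₂ + (4/5)P₃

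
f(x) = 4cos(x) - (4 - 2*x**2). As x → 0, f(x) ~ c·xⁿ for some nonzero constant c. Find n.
4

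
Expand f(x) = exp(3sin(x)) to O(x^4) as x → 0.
1 + 3*x + 9*x**2/2 + 4*x**3 + O(x**4)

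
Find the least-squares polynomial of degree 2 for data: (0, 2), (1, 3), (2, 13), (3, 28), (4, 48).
54/35 + (-41/70)x + (43/14)x²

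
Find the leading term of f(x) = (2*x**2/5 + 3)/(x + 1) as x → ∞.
2*x/5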